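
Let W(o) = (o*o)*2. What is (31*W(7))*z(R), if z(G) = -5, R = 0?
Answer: -15190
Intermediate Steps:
W(o) = 2*o**2 (W(o) = o**2*2 = 2*o**2)
(31*W(7))*z(R) = (31*(2*7**2))*(-5) = (31*(2*49))*(-5) = (31*98)*(-5) = 3038*(-5) = -15190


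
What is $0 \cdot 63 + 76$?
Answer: $76$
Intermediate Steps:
$0 \cdot 63 + 76 = 0 + 76 = 76$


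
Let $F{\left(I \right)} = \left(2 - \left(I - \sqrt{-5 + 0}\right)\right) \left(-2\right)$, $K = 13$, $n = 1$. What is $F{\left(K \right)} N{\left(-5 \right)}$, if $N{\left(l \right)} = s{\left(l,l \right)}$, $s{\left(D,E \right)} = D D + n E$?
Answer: $440 - 40 i \sqrt{5} \approx 440.0 - 89.443 i$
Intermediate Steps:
$s{\left(D,E \right)} = E + D^{2}$ ($s{\left(D,E \right)} = D D + 1 E = D^{2} + E = E + D^{2}$)
$F{\left(I \right)} = -4 + 2 I - 2 i \sqrt{5}$ ($F{\left(I \right)} = \left(2 - \left(I - i \sqrt{5}\right)\right) \left(-2\right) = \left(2 - I + i \sqrt{5}\right) \left(-2\right) = -4 + 2 I - 2 i \sqrt{5}$)
$N{\left(l \right)} = l + l^{2}$
$F{\left(K \right)} N{\left(-5 \right)} = \left(-4 + 2 \cdot 13 - 2 i \sqrt{5}\right) \left(- 5 \left(1 - 5\right)\right) = \left(-4 + 26 - 2 i \sqrt{5}\right) \left(\left(-5\right) \left(-4\right)\right) = \left(22 - 2 i \sqrt{5}\right) 20 = 440 - 40 i \sqrt{5}$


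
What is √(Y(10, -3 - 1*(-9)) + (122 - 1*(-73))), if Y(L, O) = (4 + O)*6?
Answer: √255 ≈ 15.969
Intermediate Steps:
Y(L, O) = 24 + 6*O
√(Y(10, -3 - 1*(-9)) + (122 - 1*(-73))) = √((24 + 6*(-3 - 1*(-9))) + (122 - 1*(-73))) = √((24 + 6*(-3 + 9)) + (122 + 73)) = √((24 + 6*6) + 195) = √((24 + 36) + 195) = √(60 + 195) = √255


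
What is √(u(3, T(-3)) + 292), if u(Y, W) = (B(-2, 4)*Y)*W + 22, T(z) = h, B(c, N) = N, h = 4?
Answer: √362 ≈ 19.026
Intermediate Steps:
T(z) = 4
u(Y, W) = 22 + 4*W*Y (u(Y, W) = (4*Y)*W + 22 = 4*W*Y + 22 = 22 + 4*W*Y)
√(u(3, T(-3)) + 292) = √((22 + 4*4*3) + 292) = √((22 + 48) + 292) = √(70 + 292) = √362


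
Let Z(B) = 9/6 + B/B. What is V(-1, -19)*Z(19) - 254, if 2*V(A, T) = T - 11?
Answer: -583/2 ≈ -291.50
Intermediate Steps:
Z(B) = 5/2 (Z(B) = 9*(⅙) + 1 = 3/2 + 1 = 5/2)
V(A, T) = -11/2 + T/2 (V(A, T) = (T - 11)/2 = (-11 + T)/2 = -11/2 + T/2)
V(-1, -19)*Z(19) - 254 = (-11/2 + (½)*(-19))*(5/2) - 254 = (-11/2 - 19/2)*(5/2) - 254 = -15*5/2 - 254 = -75/2 - 254 = -583/2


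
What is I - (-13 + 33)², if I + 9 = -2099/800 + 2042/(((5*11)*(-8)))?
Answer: -3663129/8800 ≈ -416.26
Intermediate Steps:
I = -143129/8800 (I = -9 + (-2099/800 + 2042/(((5*11)*(-8)))) = -9 + (-2099*1/800 + 2042/((55*(-8)))) = -9 + (-2099/800 + 2042/(-440)) = -9 + (-2099/800 + 2042*(-1/440)) = -9 + (-2099/800 - 1021/220) = -9 - 63929/8800 = -143129/8800 ≈ -16.265)
I - (-13 + 33)² = -143129/8800 - (-13 + 33)² = -143129/8800 - 1*20² = -143129/8800 - 1*400 = -143129/8800 - 400 = -3663129/8800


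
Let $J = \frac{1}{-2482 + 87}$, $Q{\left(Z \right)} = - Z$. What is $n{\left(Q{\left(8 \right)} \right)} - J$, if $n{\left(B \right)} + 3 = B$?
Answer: $- \frac{26344}{2395} \approx -11.0$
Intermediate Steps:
$n{\left(B \right)} = -3 + B$
$J = - \frac{1}{2395}$ ($J = \frac{1}{-2395} = - \frac{1}{2395} \approx -0.00041754$)
$n{\left(Q{\left(8 \right)} \right)} - J = \left(-3 - 8\right) - - \frac{1}{2395} = \left(-3 - 8\right) + \frac{1}{2395} = -11 + \frac{1}{2395} = - \frac{26344}{2395}$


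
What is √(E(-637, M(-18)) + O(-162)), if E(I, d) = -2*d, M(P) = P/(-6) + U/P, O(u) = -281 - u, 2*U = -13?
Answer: I*√4526/6 ≈ 11.213*I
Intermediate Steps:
U = -13/2 (U = (½)*(-13) = -13/2 ≈ -6.5000)
M(P) = -13/(2*P) - P/6 (M(P) = P/(-6) - 13/(2*P) = P*(-⅙) - 13/(2*P) = -P/6 - 13/(2*P) = -13/(2*P) - P/6)
√(E(-637, M(-18)) + O(-162)) = √(-(-39 - 1*(-18)²)/(3*(-18)) + (-281 - 1*(-162))) = √(-(-1)*(-39 - 1*324)/(3*18) + (-281 + 162)) = √(-(-1)*(-39 - 324)/(3*18) - 119) = √(-(-1)*(-363)/(3*18) - 119) = √(-2*121/36 - 119) = √(-121/18 - 119) = √(-2263/18) = I*√4526/6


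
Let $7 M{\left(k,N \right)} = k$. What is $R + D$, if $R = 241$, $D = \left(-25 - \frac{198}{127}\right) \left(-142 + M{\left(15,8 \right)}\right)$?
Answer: $\frac{3516416}{889} \approx 3955.5$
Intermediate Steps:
$M{\left(k,N \right)} = \frac{k}{7}$
$D = \frac{3302167}{889}$ ($D = \left(-25 - \frac{198}{127}\right) \left(-142 + \frac{1}{7} \cdot 15\right) = \left(-25 - \frac{198}{127}\right) \left(-142 + \frac{15}{7}\right) = \left(-25 - \frac{198}{127}\right) \left(- \frac{979}{7}\right) = \left(- \frac{3373}{127}\right) \left(- \frac{979}{7}\right) = \frac{3302167}{889} \approx 3714.5$)
$R + D = 241 + \frac{3302167}{889} = \frac{3516416}{889}$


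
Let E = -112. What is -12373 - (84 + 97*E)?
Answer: -1593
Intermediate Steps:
-12373 - (84 + 97*E) = -12373 - (84 + 97*(-112)) = -12373 - (84 - 10864) = -12373 - 1*(-10780) = -12373 + 10780 = -1593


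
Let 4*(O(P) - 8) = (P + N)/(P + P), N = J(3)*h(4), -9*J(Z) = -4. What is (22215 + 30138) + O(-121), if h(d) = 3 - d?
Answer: 456170125/8712 ≈ 52361.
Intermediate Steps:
J(Z) = 4/9 (J(Z) = -1/9*(-4) = 4/9)
N = -4/9 (N = 4*(3 - 1*4)/9 = 4*(3 - 4)/9 = (4/9)*(-1) = -4/9 ≈ -0.44444)
O(P) = 8 + (-4/9 + P)/(8*P) (O(P) = 8 + ((P - 4/9)/(P + P))/4 = 8 + ((-4/9 + P)/((2*P)))/4 = 8 + ((-4/9 + P)*(1/(2*P)))/4 = 8 + ((-4/9 + P)/(2*P))/4 = 8 + (-4/9 + P)/(8*P))
(22215 + 30138) + O(-121) = (22215 + 30138) + (1/72)*(-4 + 585*(-121))/(-121) = 52353 + (1/72)*(-1/121)*(-4 - 70785) = 52353 + (1/72)*(-1/121)*(-70789) = 52353 + 70789/8712 = 456170125/8712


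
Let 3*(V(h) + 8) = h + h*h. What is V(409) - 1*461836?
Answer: -1217842/3 ≈ -4.0595e+5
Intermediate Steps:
V(h) = -8 + h/3 + h²/3 (V(h) = -8 + (h + h*h)/3 = -8 + (h + h²)/3 = -8 + (h/3 + h²/3) = -8 + h/3 + h²/3)
V(409) - 1*461836 = (-8 + (⅓)*409 + (⅓)*409²) - 1*461836 = (-8 + 409/3 + (⅓)*167281) - 461836 = (-8 + 409/3 + 167281/3) - 461836 = 167666/3 - 461836 = -1217842/3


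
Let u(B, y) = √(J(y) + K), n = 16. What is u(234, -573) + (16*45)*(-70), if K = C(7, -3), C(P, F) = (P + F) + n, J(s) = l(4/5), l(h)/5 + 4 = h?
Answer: -50398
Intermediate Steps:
l(h) = -20 + 5*h
J(s) = -16 (J(s) = -20 + 5*(4/5) = -20 + 5*(4*(⅕)) = -20 + 5*(⅘) = -20 + 4 = -16)
C(P, F) = 16 + F + P (C(P, F) = (P + F) + 16 = (F + P) + 16 = 16 + F + P)
K = 20 (K = 16 - 3 + 7 = 20)
u(B, y) = 2 (u(B, y) = √(-16 + 20) = √4 = 2)
u(234, -573) + (16*45)*(-70) = 2 + (16*45)*(-70) = 2 + 720*(-70) = 2 - 50400 = -50398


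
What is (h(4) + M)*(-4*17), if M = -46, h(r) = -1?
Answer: 3196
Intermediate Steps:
(h(4) + M)*(-4*17) = (-1 - 46)*(-4*17) = -47*(-68) = 3196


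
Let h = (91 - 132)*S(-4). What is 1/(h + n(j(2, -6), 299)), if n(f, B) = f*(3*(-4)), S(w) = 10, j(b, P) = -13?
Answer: -1/254 ≈ -0.0039370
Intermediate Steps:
h = -410 (h = (91 - 132)*10 = -41*10 = -410)
n(f, B) = -12*f (n(f, B) = f*(-12) = -12*f)
1/(h + n(j(2, -6), 299)) = 1/(-410 - 12*(-13)) = 1/(-410 + 156) = 1/(-254) = -1/254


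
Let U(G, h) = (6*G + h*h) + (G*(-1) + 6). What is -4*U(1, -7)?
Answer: -240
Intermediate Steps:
U(G, h) = 6 + h² + 5*G (U(G, h) = (6*G + h²) + (-G + 6) = (h² + 6*G) + (6 - G) = 6 + h² + 5*G)
-4*U(1, -7) = -4*(6 + (-7)² + 5*1) = -4*(6 + 49 + 5) = -4*60 = -240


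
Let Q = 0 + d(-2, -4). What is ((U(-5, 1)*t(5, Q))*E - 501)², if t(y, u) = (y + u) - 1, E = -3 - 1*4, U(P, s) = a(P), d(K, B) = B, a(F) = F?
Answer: 251001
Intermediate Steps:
U(P, s) = P
Q = -4 (Q = 0 - 4 = -4)
E = -7 (E = -3 - 4 = -7)
t(y, u) = -1 + u + y (t(y, u) = (u + y) - 1 = -1 + u + y)
((U(-5, 1)*t(5, Q))*E - 501)² = (-5*(-1 - 4 + 5)*(-7) - 501)² = (-5*0*(-7) - 501)² = (0*(-7) - 501)² = (0 - 501)² = (-501)² = 251001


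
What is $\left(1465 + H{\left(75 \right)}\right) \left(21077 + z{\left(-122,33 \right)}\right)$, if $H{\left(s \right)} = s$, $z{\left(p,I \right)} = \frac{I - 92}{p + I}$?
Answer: $\frac{2888904480}{89} \approx 3.246 \cdot 10^{7}$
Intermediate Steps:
$z{\left(p,I \right)} = \frac{-92 + I}{I + p}$
$\left(1465 + H{\left(75 \right)}\right) \left(21077 + z{\left(-122,33 \right)}\right) = \left(1465 + 75\right) \left(21077 + \frac{-92 + 33}{33 - 122}\right) = 1540 \left(21077 + \frac{1}{-89} \left(-59\right)\right) = 1540 \left(21077 - - \frac{59}{89}\right) = 1540 \left(21077 + \frac{59}{89}\right) = 1540 \cdot \frac{1875912}{89} = \frac{2888904480}{89}$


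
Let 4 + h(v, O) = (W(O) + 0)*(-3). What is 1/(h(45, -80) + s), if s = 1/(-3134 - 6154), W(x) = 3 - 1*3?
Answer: -9288/37153 ≈ -0.24999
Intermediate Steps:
W(x) = 0 (W(x) = 3 - 3 = 0)
h(v, O) = -4 (h(v, O) = -4 + (0 + 0)*(-3) = -4 + 0*(-3) = -4 + 0 = -4)
s = -1/9288 (s = 1/(-9288) = -1/9288 ≈ -0.00010767)
1/(h(45, -80) + s) = 1/(-4 - 1/9288) = 1/(-37153/9288) = -9288/37153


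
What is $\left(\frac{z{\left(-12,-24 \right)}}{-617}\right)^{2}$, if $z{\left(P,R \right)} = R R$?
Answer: $\frac{331776}{380689} \approx 0.87151$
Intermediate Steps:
$z{\left(P,R \right)} = R^{2}$
$\left(\frac{z{\left(-12,-24 \right)}}{-617}\right)^{2} = \left(\frac{\left(-24\right)^{2}}{-617}\right)^{2} = \left(576 \left(- \frac{1}{617}\right)\right)^{2} = \left(- \frac{576}{617}\right)^{2} = \frac{331776}{380689}$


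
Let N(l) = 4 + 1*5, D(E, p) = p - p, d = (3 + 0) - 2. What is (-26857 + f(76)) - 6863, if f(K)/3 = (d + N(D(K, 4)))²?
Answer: -33420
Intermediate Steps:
d = 1 (d = 3 - 2 = 1)
D(E, p) = 0
N(l) = 9 (N(l) = 4 + 5 = 9)
f(K) = 300 (f(K) = 3*(1 + 9)² = 3*10² = 3*100 = 300)
(-26857 + f(76)) - 6863 = (-26857 + 300) - 6863 = -26557 - 6863 = -33420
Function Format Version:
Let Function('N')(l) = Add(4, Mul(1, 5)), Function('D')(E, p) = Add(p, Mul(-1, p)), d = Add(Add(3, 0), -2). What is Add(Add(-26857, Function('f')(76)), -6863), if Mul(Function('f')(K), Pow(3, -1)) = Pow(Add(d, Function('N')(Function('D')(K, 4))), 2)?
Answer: -33420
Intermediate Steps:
d = 1 (d = Add(3, -2) = 1)
Function('D')(E, p) = 0
Function('N')(l) = 9 (Function('N')(l) = Add(4, 5) = 9)
Function('f')(K) = 300 (Function('f')(K) = Mul(3, Pow(Add(1, 9), 2)) = Mul(3, Pow(10, 2)) = Mul(3, 100) = 300)
Add(Add(-26857, Function('f')(76)), -6863) = Add(Add(-26857, 300), -6863) = Add(-26557, -6863) = -33420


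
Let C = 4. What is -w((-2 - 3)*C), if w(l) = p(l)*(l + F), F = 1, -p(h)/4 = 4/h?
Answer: 76/5 ≈ 15.200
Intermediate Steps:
p(h) = -16/h
w(l) = -16*(1 + l)/l (w(l) = (-16/l)*(l + 1) = (-16/l)*(1 + l) = -16*(1 + l)/l)
-w((-2 - 3)*C) = -(-16 - 16*1/(4*(-2 - 3))) = -(-16 - 16/((-5*4))) = -(-16 - 16/(-20)) = -(-16 - 16*(-1/20)) = -(-16 + 4/5) = -1*(-76/5) = 76/5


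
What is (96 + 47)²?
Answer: 20449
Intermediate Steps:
(96 + 47)² = 143² = 20449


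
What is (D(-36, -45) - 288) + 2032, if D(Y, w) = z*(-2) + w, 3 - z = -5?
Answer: 1683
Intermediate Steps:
z = 8 (z = 3 - 1*(-5) = 3 + 5 = 8)
D(Y, w) = -16 + w (D(Y, w) = 8*(-2) + w = -16 + w)
(D(-36, -45) - 288) + 2032 = ((-16 - 45) - 288) + 2032 = (-61 - 288) + 2032 = -349 + 2032 = 1683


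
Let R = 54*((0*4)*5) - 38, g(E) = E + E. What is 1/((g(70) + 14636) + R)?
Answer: 1/14738 ≈ 6.7852e-5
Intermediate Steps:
g(E) = 2*E
R = -38 (R = 54*(0*5) - 38 = 54*0 - 38 = 0 - 38 = -38)
1/((g(70) + 14636) + R) = 1/((2*70 + 14636) - 38) = 1/((140 + 14636) - 38) = 1/(14776 - 38) = 1/14738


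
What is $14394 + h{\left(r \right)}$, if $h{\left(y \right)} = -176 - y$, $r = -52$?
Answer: $14270$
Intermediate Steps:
$14394 + h{\left(r \right)} = 14394 - 124 = 14270$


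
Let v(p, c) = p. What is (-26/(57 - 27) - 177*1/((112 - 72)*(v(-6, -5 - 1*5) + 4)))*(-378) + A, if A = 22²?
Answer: -989/40 ≈ -24.725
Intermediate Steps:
A = 484
(-26/(57 - 27) - 177*1/((112 - 72)*(v(-6, -5 - 1*5) + 4)))*(-378) + A = (-26/(57 - 27) - 177*1/((-6 + 4)*(112 - 72)))*(-378) + 484 = (-26/30 - 177/(40*(-2)))*(-378) + 484 = (-26*1/30 - 177/(-80))*(-378) + 484 = (-13/15 - 177*(-1/80))*(-378) + 484 = (-13/15 + 177/80)*(-378) + 484 = (323/240)*(-378) + 484 = -20349/40 + 484 = -989/40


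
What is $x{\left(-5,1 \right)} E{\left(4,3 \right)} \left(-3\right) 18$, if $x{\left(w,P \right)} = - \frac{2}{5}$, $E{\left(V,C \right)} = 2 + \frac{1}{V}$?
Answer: $\frac{243}{5} \approx 48.6$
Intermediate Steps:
$x{\left(w,P \right)} = - \frac{2}{5}$ ($x{\left(w,P \right)} = \left(-2\right) \frac{1}{5} = - \frac{2}{5}$)
$x{\left(-5,1 \right)} E{\left(4,3 \right)} \left(-3\right) 18 = - \frac{2 \left(2 + \frac{1}{4}\right)}{5} \left(-3\right) 18 = \left(- \frac{2}{5}\right) \frac{9}{4} \left(-3\right) 18 = \left(- \frac{9}{10}\right) \left(-3\right) 18 = \frac{27}{10} \cdot 18 = \frac{243}{5}$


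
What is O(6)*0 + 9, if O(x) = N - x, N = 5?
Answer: 9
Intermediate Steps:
O(x) = 5 - x
O(6)*0 + 9 = (5 - 1*6)*0 + 9 = (5 - 6)*0 + 9 = -1*0 + 9 = 0 + 9 = 9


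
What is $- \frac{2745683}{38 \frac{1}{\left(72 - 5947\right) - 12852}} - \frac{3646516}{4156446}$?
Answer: $\frac{106858912949349839}{78972474} \approx 1.3531 \cdot 10^{9}$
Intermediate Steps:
$- \frac{2745683}{38 \frac{1}{\left(72 - 5947\right) - 12852}} - \frac{3646516}{4156446} = - \frac{2745683}{38 \frac{1}{\left(72 - 5947\right) - 12852}} - \frac{1823258}{2078223} = - \frac{2745683}{38 \frac{1}{-5875 - 12852}} - \frac{1823258}{2078223} = - \frac{2745683}{38 \frac{1}{-18727}} - \frac{1823258}{2078223} = - \frac{2745683}{38 \left(- \frac{1}{18727}\right)} - \frac{1823258}{2078223} = - \frac{2745683}{- \frac{38}{18727}} - \frac{1823258}{2078223} = \left(-2745683\right) \left(- \frac{18727}{38}\right) - \frac{1823258}{2078223} = \frac{51418405541}{38} - \frac{1823258}{2078223} = \frac{106858912949349839}{78972474}$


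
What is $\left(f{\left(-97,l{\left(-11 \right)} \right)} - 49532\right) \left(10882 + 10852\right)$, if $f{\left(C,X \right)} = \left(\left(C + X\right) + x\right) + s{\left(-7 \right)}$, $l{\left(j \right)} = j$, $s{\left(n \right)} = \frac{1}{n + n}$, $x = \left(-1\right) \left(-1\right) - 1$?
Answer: $- \frac{7552141187}{7} \approx -1.0789 \cdot 10^{9}$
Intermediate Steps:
$x = 0$ ($x = 1 - 1 = 0$)
$s{\left(n \right)} = \frac{1}{2 n}$
$f{\left(C,X \right)} = - \frac{1}{14} + C + X$ ($f{\left(C,X \right)} = \left(\left(C + X\right) + 0\right) + \frac{1}{2 \left(-7\right)} = \left(C + X\right) + \frac{1}{2} \left(- \frac{1}{7}\right) = \left(C + X\right) - \frac{1}{14} = - \frac{1}{14} + C + X$)
$\left(f{\left(-97,l{\left(-11 \right)} \right)} - 49532\right) \left(10882 + 10852\right) = \left(\left(- \frac{1}{14} - 97 - 11\right) - 49532\right) \left(10882 + 10852\right) = \left(- \frac{1513}{14} - 49532\right) 21734 = \left(- \frac{694961}{14}\right) 21734 = - \frac{7552141187}{7}$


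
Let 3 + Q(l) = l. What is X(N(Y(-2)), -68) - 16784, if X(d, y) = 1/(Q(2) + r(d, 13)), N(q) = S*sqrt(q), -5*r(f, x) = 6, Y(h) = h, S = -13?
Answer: -184629/11 ≈ -16784.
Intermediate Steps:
r(f, x) = -6/5 (r(f, x) = -1/5*6 = -6/5)
Q(l) = -3 + l
N(q) = -13*sqrt(q)
X(d, y) = -5/11 (X(d, y) = 1/((-3 + 2) - 6/5) = 1/(-1 - 6/5) = 1/(-11/5) = -5/11)
X(N(Y(-2)), -68) - 16784 = -5/11 - 16784 = -184629/11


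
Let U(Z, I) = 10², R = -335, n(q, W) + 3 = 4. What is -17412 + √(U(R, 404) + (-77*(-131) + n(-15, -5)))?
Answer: -17412 + 6*√283 ≈ -17311.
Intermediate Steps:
n(q, W) = 1 (n(q, W) = -3 + 4 = 1)
U(Z, I) = 100
-17412 + √(U(R, 404) + (-77*(-131) + n(-15, -5))) = -17412 + √(100 + (-77*(-131) + 1)) = -17412 + √(100 + (10087 + 1)) = -17412 + √(100 + 10088) = -17412 + √10188 = -17412 + 6*√283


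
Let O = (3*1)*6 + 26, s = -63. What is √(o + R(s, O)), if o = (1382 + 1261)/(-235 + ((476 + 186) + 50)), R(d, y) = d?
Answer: 4*I*√90789/159 ≈ 7.5802*I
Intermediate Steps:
O = 44 (O = 3*6 + 26 = 18 + 26 = 44)
o = 881/159 (o = 2643/(-235 + (662 + 50)) = 2643/(-235 + 712) = 2643/477 = 2643*(1/477) = 881/159 ≈ 5.5409)
√(o + R(s, O)) = √(881/159 - 63) = √(-9136/159) = 4*I*√90789/159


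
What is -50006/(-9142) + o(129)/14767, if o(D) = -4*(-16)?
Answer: 369511845/67499957 ≈ 5.4743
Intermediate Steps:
o(D) = 64
-50006/(-9142) + o(129)/14767 = -50006/(-9142) + 64/14767 = -50006*(-1/9142) + 64*(1/14767) = 25003/4571 + 64/14767 = 369511845/67499957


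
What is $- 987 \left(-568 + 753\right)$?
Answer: $-182595$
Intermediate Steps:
$- 987 \left(-568 + 753\right) = \left(-987\right) 185 = -182595$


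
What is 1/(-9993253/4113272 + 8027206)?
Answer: 4113272/33018071684779 ≈ 1.2458e-7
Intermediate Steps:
1/(-9993253/4113272 + 8027206) = 1/(33018071684779/4113272) = 4113272/33018071684779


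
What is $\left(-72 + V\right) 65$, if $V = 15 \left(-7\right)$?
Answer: $-11505$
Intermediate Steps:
$V = -105$
$\left(-72 + V\right) 65 = \left(-72 - 105\right) 65 = \left(-177\right) 65 = -11505$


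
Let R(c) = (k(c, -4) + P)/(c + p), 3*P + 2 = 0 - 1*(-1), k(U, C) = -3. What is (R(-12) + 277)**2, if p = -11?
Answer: 365689129/4761 ≈ 76809.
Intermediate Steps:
P = -1/3 (P = -2/3 + (0 - 1*(-1))/3 = -2/3 + (0 + 1)/3 = -2/3 + (1/3)*1 = -2/3 + 1/3 = -1/3 ≈ -0.33333)
R(c) = -10/(3*(-11 + c)) (R(c) = (-3 - 1/3)/(c - 11) = -10/(3*(-11 + c)))
(R(-12) + 277)**2 = (-10/(-33 + 3*(-12)) + 277)**2 = (-10/(-33 - 36) + 277)**2 = (-10/(-69) + 277)**2 = (-10*(-1/69) + 277)**2 = (10/69 + 277)**2 = (19123/69)**2 = 365689129/4761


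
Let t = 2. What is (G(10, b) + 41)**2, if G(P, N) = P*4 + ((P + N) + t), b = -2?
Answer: 8281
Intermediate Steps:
G(P, N) = 2 + N + 5*P (G(P, N) = P*4 + ((P + N) + 2) = 4*P + ((N + P) + 2) = 4*P + (2 + N + P) = 2 + N + 5*P)
(G(10, b) + 41)**2 = ((2 - 2 + 5*10) + 41)**2 = ((2 - 2 + 50) + 41)**2 = (50 + 41)**2 = 91**2 = 8281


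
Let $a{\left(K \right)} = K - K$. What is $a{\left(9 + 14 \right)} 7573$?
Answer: $0$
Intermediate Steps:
$a{\left(K \right)} = 0$
$a{\left(9 + 14 \right)} 7573 = 0 \cdot 7573 = 0$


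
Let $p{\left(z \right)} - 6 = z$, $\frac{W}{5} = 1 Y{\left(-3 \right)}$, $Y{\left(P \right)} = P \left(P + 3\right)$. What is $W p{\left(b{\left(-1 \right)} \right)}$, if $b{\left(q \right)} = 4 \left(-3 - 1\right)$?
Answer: $0$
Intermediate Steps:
$Y{\left(P \right)} = P \left(3 + P\right)$
$b{\left(q \right)} = -16$ ($b{\left(q \right)} = 4 \left(-4\right) = -16$)
$W = 0$ ($W = 5 \cdot 1 \left(- 3 \left(3 - 3\right)\right) = 5 \cdot 1 \left(\left(-3\right) 0\right) = 5 \cdot 1 \cdot 0 = 5 \cdot 0 = 0$)
$p{\left(z \right)} = 6 + z$
$W p{\left(b{\left(-1 \right)} \right)} = 0 \left(6 - 16\right) = 0 \left(-10\right) = 0$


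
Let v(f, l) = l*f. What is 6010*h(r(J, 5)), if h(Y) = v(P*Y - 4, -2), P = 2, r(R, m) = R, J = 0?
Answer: 48080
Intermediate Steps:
v(f, l) = f*l
h(Y) = 8 - 4*Y (h(Y) = (2*Y - 4)*(-2) = (-4 + 2*Y)*(-2) = 8 - 4*Y)
6010*h(r(J, 5)) = 6010*(8 - 4*0) = 6010*(8 + 0) = 6010*8 = 48080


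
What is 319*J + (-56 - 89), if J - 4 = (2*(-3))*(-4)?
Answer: 8787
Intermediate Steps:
J = 28 (J = 4 + (2*(-3))*(-4) = 4 - 6*(-4) = 4 + 24 = 28)
319*J + (-56 - 89) = 319*28 + (-56 - 89) = 8932 - 145 = 8787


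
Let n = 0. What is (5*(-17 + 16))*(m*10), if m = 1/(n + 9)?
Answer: -50/9 ≈ -5.5556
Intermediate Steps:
m = ⅑ (m = 1/(0 + 9) = 1/9 = ⅑ ≈ 0.11111)
(5*(-17 + 16))*(m*10) = (5*(-17 + 16))*((⅑)*10) = (5*(-1))*(10/9) = -5*10/9 = -50/9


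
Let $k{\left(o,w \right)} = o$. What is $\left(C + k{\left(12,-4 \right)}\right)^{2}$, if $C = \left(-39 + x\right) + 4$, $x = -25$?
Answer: $2304$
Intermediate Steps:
$C = -60$ ($C = \left(-39 - 25\right) + 4 = -64 + 4 = -60$)
$\left(C + k{\left(12,-4 \right)}\right)^{2} = \left(-60 + 12\right)^{2} = \left(-48\right)^{2} = 2304$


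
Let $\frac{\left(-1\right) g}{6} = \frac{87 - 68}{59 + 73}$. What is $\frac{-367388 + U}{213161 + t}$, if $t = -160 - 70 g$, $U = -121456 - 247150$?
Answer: $- \frac{4047967}{1171838} \approx -3.4544$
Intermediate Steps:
$g = - \frac{19}{22}$ ($g = - 6 \frac{87 - 68}{59 + 73} = - 6 \cdot \frac{19}{132} = - 6 \cdot 19 \cdot \frac{1}{132} = \left(-6\right) \frac{19}{132} = - \frac{19}{22} \approx -0.86364$)
$U = -368606$
$t = - \frac{1095}{11}$ ($t = -160 - - \frac{665}{11} = -160 + \frac{665}{11} = - \frac{1095}{11} \approx -99.545$)
$\frac{-367388 + U}{213161 + t} = \frac{-367388 - 368606}{213161 - \frac{1095}{11}} = - \frac{735994}{\frac{2343676}{11}} = \left(-735994\right) \frac{11}{2343676} = - \frac{4047967}{1171838}$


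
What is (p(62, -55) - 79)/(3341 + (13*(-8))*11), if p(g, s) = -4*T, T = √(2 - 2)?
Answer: -79/2197 ≈ -0.035958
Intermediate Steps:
T = 0 (T = √0 = 0)
p(g, s) = 0 (p(g, s) = -4*0 = 0)
(p(62, -55) - 79)/(3341 + (13*(-8))*11) = (0 - 79)/(3341 + (13*(-8))*11) = -79/(3341 - 104*11) = -79/(3341 - 1144) = -79/2197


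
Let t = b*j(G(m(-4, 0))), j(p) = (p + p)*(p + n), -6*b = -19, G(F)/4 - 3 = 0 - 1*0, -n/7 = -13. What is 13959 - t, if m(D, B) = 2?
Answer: 6131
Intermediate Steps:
n = 91 (n = -7*(-13) = 91)
G(F) = 12 (G(F) = 12 + 4*(0 - 1*0) = 12 + 4*(0 + 0) = 12 + 4*0 = 12 + 0 = 12)
b = 19/6 (b = -⅙*(-19) = 19/6 ≈ 3.1667)
j(p) = 2*p*(91 + p) (j(p) = (p + p)*(p + 91) = (2*p)*(91 + p) = 2*p*(91 + p))
t = 7828 (t = 19*(2*12*(91 + 12))/6 = 19*(2*12*103)/6 = (19/6)*2472 = 7828)
13959 - t = 13959 - 1*7828 = 13959 - 7828 = 6131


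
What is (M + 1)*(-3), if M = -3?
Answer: 6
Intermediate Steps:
(M + 1)*(-3) = (-3 + 1)*(-3) = -2*(-3) = 6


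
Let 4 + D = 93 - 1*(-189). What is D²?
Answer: 77284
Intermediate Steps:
D = 278 (D = -4 + (93 - 1*(-189)) = -4 + (93 + 189) = -4 + 282 = 278)
D² = 278² = 77284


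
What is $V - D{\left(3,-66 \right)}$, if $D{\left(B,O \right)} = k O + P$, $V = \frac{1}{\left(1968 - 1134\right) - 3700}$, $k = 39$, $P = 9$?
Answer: $\frac{7351289}{2866} \approx 2565.0$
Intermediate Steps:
$V = - \frac{1}{2866}$ ($V = \frac{1}{834 - 3700} = \frac{1}{-2866} = - \frac{1}{2866} \approx -0.00034892$)
$D{\left(B,O \right)} = 9 + 39 O$ ($D{\left(B,O \right)} = 39 O + 9 = 9 + 39 O$)
$V - D{\left(3,-66 \right)} = - \frac{1}{2866} - \left(9 + 39 \left(-66\right)\right) = - \frac{1}{2866} - \left(9 - 2574\right) = - \frac{1}{2866} - -2565 = - \frac{1}{2866} + 2565 = \frac{7351289}{2866}$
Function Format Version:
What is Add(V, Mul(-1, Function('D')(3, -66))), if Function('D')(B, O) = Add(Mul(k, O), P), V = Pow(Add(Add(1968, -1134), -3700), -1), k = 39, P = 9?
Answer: Rational(7351289, 2866) ≈ 2565.0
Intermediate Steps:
V = Rational(-1, 2866) (V = Pow(Add(834, -3700), -1) = Pow(-2866, -1) = Rational(-1, 2866) ≈ -0.00034892)
Function('D')(B, O) = Add(9, Mul(39, O)) (Function('D')(B, O) = Add(Mul(39, O), 9) = Add(9, Mul(39, O)))
Add(V, Mul(-1, Function('D')(3, -66))) = Add(Rational(-1, 2866), Mul(-1, Add(9, Mul(39, -66)))) = Add(Rational(-1, 2866), Mul(-1, Add(9, -2574))) = Add(Rational(-1, 2866), Mul(-1, -2565)) = Add(Rational(-1, 2866), 2565) = Rational(7351289, 2866)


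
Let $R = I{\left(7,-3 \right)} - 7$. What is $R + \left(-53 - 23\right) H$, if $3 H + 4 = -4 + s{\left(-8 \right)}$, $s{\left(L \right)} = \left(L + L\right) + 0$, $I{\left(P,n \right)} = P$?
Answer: $608$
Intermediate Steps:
$s{\left(L \right)} = 2 L$ ($s{\left(L \right)} = 2 L + 0 = 2 L$)
$H = -8$ ($H = - \frac{4}{3} + \frac{-4 + 2 \left(-8\right)}{3} = - \frac{4}{3} + \frac{-4 - 16}{3} = - \frac{4}{3} + \frac{1}{3} \left(-20\right) = - \frac{4}{3} - \frac{20}{3} = -8$)
$R = 0$ ($R = 7 - 7 = 0$)
$R + \left(-53 - 23\right) H = 0 + \left(-53 - 23\right) \left(-8\right) = 0 - -608 = 0 + 608 = 608$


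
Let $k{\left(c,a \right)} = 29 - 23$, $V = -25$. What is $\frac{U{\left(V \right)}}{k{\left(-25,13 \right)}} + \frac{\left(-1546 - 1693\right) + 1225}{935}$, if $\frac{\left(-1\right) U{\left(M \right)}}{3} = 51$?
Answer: $- \frac{51713}{1870} \approx -27.654$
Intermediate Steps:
$U{\left(M \right)} = -153$ ($U{\left(M \right)} = \left(-3\right) 51 = -153$)
$k{\left(c,a \right)} = 6$ ($k{\left(c,a \right)} = 29 - 23 = 6$)
$\frac{U{\left(V \right)}}{k{\left(-25,13 \right)}} + \frac{\left(-1546 - 1693\right) + 1225}{935} = - \frac{153}{6} + \frac{\left(-1546 - 1693\right) + 1225}{935} = \left(-153\right) \frac{1}{6} + \left(-3239 + 1225\right) \frac{1}{935} = - \frac{51}{2} - \frac{2014}{935} = - \frac{51713}{1870}$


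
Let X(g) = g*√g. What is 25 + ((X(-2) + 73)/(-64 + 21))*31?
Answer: -1188/43 + 62*I*√2/43 ≈ -27.628 + 2.0391*I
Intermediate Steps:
X(g) = g^(3/2)
25 + ((X(-2) + 73)/(-64 + 21))*31 = 25 + (((-2)^(3/2) + 73)/(-64 + 21))*31 = 25 + ((-2*I*√2 + 73)/(-43))*31 = 25 + ((73 - 2*I*√2)*(-1/43))*31 = 25 + (-73/43 + 2*I*√2/43)*31 = 25 + (-2263/43 + 62*I*√2/43) = -1188/43 + 62*I*√2/43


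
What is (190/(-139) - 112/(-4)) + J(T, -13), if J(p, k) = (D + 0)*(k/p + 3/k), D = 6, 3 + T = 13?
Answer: 157647/9035 ≈ 17.448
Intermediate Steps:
T = 10 (T = -3 + 13 = 10)
J(p, k) = 18/k + 6*k/p (J(p, k) = (6 + 0)*(k/p + 3/k) = 6*(3/k + k/p) = 18/k + 6*k/p)
(190/(-139) - 112/(-4)) + J(T, -13) = (190/(-139) - 112/(-4)) + (18/(-13) + 6*(-13)/10) = (190*(-1/139) - 112*(-¼)) + (18*(-1/13) + 6*(-13)*(⅒)) = (-190/139 + 28) + (-18/13 - 39/5) = 3702/139 - 597/65 = 157647/9035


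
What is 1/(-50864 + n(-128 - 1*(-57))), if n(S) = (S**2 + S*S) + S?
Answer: -1/40853 ≈ -2.4478e-5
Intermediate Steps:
n(S) = S + 2*S**2 (n(S) = (S**2 + S**2) + S = 2*S**2 + S = S + 2*S**2)
1/(-50864 + n(-128 - 1*(-57))) = 1/(-50864 + (-128 - 1*(-57))*(1 + 2*(-128 - 1*(-57)))) = 1/(-50864 + (-128 + 57)*(1 + 2*(-128 + 57))) = 1/(-50864 - 71*(1 + 2*(-71))) = 1/(-50864 - 71*(1 - 142)) = 1/(-50864 - 71*(-141)) = 1/(-50864 + 10011) = 1/(-40853) = -1/40853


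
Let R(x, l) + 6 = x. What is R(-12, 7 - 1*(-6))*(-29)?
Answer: 522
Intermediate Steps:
R(x, l) = -6 + x
R(-12, 7 - 1*(-6))*(-29) = (-6 - 12)*(-29) = -18*(-29) = 522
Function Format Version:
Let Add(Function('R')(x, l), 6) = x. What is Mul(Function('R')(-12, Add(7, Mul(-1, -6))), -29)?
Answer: 522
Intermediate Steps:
Function('R')(x, l) = Add(-6, x)
Mul(Function('R')(-12, Add(7, Mul(-1, -6))), -29) = Mul(Add(-6, -12), -29) = Mul(-18, -29) = 522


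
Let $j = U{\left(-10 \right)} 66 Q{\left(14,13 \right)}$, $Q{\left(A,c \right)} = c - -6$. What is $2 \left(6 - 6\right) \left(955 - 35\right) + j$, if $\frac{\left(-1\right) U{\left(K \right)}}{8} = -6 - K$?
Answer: $-40128$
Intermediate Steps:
$Q{\left(A,c \right)} = 6 + c$ ($Q{\left(A,c \right)} = c + 6 = 6 + c$)
$U{\left(K \right)} = 48 + 8 K$ ($U{\left(K \right)} = - 8 \left(-6 - K\right) = 48 + 8 K$)
$j = -40128$ ($j = \left(48 + 8 \left(-10\right)\right) 66 \left(6 + 13\right) = \left(48 - 80\right) 66 \cdot 19 = \left(-32\right) 66 \cdot 19 = \left(-2112\right) 19 = -40128$)
$2 \left(6 - 6\right) \left(955 - 35\right) + j = 2 \left(6 - 6\right) \left(955 - 35\right) - 40128 = 2 \cdot 0 \cdot 920 - 40128 = 0 \cdot 920 - 40128 = 0 - 40128 = -40128$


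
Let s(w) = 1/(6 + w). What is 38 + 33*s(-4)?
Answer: 109/2 ≈ 54.500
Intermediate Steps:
38 + 33*s(-4) = 38 + 33/(6 - 4) = 38 + 33/2 = 109/2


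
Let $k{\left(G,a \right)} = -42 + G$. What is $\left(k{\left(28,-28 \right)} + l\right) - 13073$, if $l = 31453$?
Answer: $18366$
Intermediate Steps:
$\left(k{\left(28,-28 \right)} + l\right) - 13073 = \left(\left(-42 + 28\right) + 31453\right) - 13073 = \left(-14 + 31453\right) - 13073 = 31439 - 13073 = 18366$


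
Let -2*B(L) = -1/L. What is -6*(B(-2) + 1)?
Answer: -9/2 ≈ -4.5000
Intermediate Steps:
B(L) = 1/(2*L) (B(L) = -(-1)/(2*L) = 1/(2*L))
-6*(B(-2) + 1) = -6*((½)/(-2) + 1) = -6*((½)*(-½) + 1) = -6*(-¼ + 1) = -6*¾ = -9/2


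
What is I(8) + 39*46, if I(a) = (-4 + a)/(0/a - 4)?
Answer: 1793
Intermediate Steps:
I(a) = 1 - a/4 (I(a) = (-4 + a)/(0 - 4) = (-4 + a)/(-4) = (-4 + a)*(-¼) = 1 - a/4)
I(8) + 39*46 = (1 - ¼*8) + 39*46 = (1 - 2) + 1794 = -1 + 1794 = 1793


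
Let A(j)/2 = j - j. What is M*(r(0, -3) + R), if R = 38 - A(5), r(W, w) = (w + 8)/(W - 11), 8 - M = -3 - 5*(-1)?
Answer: 2478/11 ≈ 225.27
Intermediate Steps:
A(j) = 0 (A(j) = 2*(j - j) = 2*0 = 0)
M = 6 (M = 8 - (-3 - 5*(-1)) = 8 - (-3 + 5) = 8 - 1*2 = 8 - 2 = 6)
r(W, w) = (8 + w)/(-11 + W)
R = 38 (R = 38 - 1*0 = 38 + 0 = 38)
M*(r(0, -3) + R) = 6*((8 - 3)/(-11 + 0) + 38) = 6*(5/(-11) + 38) = 6*(-1/11*5 + 38) = 6*(-5/11 + 38) = 6*(413/11) = 2478/11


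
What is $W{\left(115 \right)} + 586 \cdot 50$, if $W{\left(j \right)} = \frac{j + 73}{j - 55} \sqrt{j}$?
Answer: $29300 + \frac{47 \sqrt{115}}{15} \approx 29334.0$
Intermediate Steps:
$W{\left(j \right)} = \frac{\sqrt{j} \left(73 + j\right)}{-55 + j}$ ($W{\left(j \right)} = \frac{73 + j}{-55 + j} \sqrt{j} = \frac{\sqrt{j} \left(73 + j\right)}{-55 + j}$)
$W{\left(115 \right)} + 586 \cdot 50 = \frac{\sqrt{115} \left(73 + 115\right)}{-55 + 115} + 586 \cdot 50 = \sqrt{115} \cdot \frac{1}{60} \cdot 188 + 29300 = \frac{47 \sqrt{115}}{15} + 29300 = 29300 + \frac{47 \sqrt{115}}{15}$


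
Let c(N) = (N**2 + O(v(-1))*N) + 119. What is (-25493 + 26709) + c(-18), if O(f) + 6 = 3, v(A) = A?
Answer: 1713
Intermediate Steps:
O(f) = -3 (O(f) = -6 + 3 = -3)
c(N) = 119 + N**2 - 3*N (c(N) = (N**2 - 3*N) + 119 = 119 + N**2 - 3*N)
(-25493 + 26709) + c(-18) = (-25493 + 26709) + (119 + (-18)**2 - 3*(-18)) = 1216 + (119 + 324 + 54) = 1216 + 497 = 1713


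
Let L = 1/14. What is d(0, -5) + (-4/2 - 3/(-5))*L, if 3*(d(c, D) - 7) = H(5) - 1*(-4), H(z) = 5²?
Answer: 497/30 ≈ 16.567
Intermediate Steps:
L = 1/14 (L = 1*(1/14) = 1/14 ≈ 0.071429)
H(z) = 25
d(c, D) = 50/3 (d(c, D) = 7 + (25 - 1*(-4))/3 = 7 + (25 + 4)/3 = 7 + (⅓)*29 = 7 + 29/3 = 50/3)
d(0, -5) + (-4/2 - 3/(-5))*L = 50/3 + (-4/2 - 3/(-5))*(1/14) = 50/3 + (-4*½ - 3*(-⅕))*(1/14) = 50/3 + (-2 + ⅗)*(1/14) = 50/3 - 7/5*1/14 = 50/3 - ⅒ = 497/30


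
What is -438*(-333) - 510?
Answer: 145344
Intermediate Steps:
-438*(-333) - 510 = 145854 - 510 = 145344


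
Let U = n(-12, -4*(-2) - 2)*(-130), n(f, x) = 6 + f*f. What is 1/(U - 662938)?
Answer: -1/682438 ≈ -1.4653e-6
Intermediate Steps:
n(f, x) = 6 + f²
U = -19500 (U = (6 + (-12)²)*(-130) = (6 + 144)*(-130) = 150*(-130) = -19500)
1/(U - 662938) = 1/(-19500 - 662938) = 1/(-682438) = -1/682438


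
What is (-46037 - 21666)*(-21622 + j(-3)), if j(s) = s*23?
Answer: 1468545773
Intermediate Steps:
j(s) = 23*s
(-46037 - 21666)*(-21622 + j(-3)) = (-46037 - 21666)*(-21622 + 23*(-3)) = -67703*(-21622 - 69) = -67703*(-21691) = 1468545773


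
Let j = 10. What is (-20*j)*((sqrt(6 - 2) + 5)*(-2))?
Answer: 2800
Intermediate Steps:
(-20*j)*((sqrt(6 - 2) + 5)*(-2)) = (-20*10)*((sqrt(6 - 2) + 5)*(-2)) = -200*(sqrt(4) + 5)*(-2) = -200*(2 + 5)*(-2) = -1400*(-2) = -200*(-14) = 2800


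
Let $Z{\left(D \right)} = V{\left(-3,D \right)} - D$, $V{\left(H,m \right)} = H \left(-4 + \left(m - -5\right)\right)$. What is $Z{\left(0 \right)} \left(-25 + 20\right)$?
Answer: $15$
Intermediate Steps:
$V{\left(H,m \right)} = H \left(1 + m\right)$ ($V{\left(H,m \right)} = H \left(-4 + \left(m + 5\right)\right) = H \left(-4 + \left(5 + m\right)\right) = H \left(1 + m\right)$)
$Z{\left(D \right)} = -3 - 4 D$ ($Z{\left(D \right)} = - 3 \left(1 + D\right) - D = \left(-3 - 3 D\right) - D = -3 - 4 D$)
$Z{\left(0 \right)} \left(-25 + 20\right) = \left(-3 - 0\right) \left(-25 + 20\right) = \left(-3 + 0\right) \left(-5\right) = \left(-3\right) \left(-5\right) = 15$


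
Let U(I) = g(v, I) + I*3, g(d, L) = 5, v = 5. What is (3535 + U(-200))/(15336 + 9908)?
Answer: 735/6311 ≈ 0.11646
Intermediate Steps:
U(I) = 5 + 3*I (U(I) = 5 + I*3 = 5 + 3*I)
(3535 + U(-200))/(15336 + 9908) = (3535 + (5 + 3*(-200)))/(15336 + 9908) = (3535 + (5 - 600))/25244 = (3535 - 595)*(1/25244) = 2940*(1/25244) = 735/6311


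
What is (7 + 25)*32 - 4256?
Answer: -3232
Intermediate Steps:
(7 + 25)*32 - 4256 = 32*32 - 4256 = 1024 - 4256 = -3232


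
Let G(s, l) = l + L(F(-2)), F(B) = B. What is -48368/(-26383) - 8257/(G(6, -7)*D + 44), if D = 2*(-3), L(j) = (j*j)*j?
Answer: -211363119/3535322 ≈ -59.786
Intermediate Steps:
L(j) = j³ (L(j) = j²*j = j³)
D = -6
G(s, l) = -8 + l (G(s, l) = l + (-2)³ = l - 8 = -8 + l)
-48368/(-26383) - 8257/(G(6, -7)*D + 44) = -48368/(-26383) - 8257/((-8 - 7)*(-6) + 44) = -48368*(-1/26383) - 8257/(-15*(-6) + 44) = 48368/26383 - 8257/(90 + 44) = 48368/26383 - 8257/134 = -211363119/3535322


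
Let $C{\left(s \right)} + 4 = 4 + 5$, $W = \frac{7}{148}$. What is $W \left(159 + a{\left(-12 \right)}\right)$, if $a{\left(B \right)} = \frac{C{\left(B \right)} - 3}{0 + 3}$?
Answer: $\frac{3353}{444} \approx 7.5518$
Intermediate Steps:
$W = \frac{7}{148}$ ($W = 7 \cdot \frac{1}{148} = \frac{7}{148} \approx 0.047297$)
$C{\left(s \right)} = 5$ ($C{\left(s \right)} = -4 + \left(4 + 5\right) = -4 + 9 = 5$)
$a{\left(B \right)} = \frac{2}{3}$ ($a{\left(B \right)} = \frac{5 - 3}{0 + 3} = \frac{2}{3}$)
$W \left(159 + a{\left(-12 \right)}\right) = \frac{7 \left(159 + \frac{2}{3}\right)}{148} = \frac{7}{148} \cdot \frac{479}{3} = \frac{3353}{444}$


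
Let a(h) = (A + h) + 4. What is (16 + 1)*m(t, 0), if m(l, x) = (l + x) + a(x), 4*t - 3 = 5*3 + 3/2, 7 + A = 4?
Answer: 799/8 ≈ 99.875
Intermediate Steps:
A = -3 (A = -7 + 4 = -3)
t = 39/8 (t = ¾ + (5*3 + 3/2)/4 = ¾ + (15 + 3*(½))/4 = ¾ + (15 + 3/2)/4 = ¾ + (¼)*(33/2) = ¾ + 33/8 = 39/8 ≈ 4.8750)
a(h) = 1 + h (a(h) = (-3 + h) + 4 = 1 + h)
m(l, x) = 1 + l + 2*x (m(l, x) = (l + x) + (1 + x) = 1 + l + 2*x)
(16 + 1)*m(t, 0) = (16 + 1)*(1 + 39/8 + 2*0) = 17*(1 + 39/8 + 0) = 17*(47/8) = 799/8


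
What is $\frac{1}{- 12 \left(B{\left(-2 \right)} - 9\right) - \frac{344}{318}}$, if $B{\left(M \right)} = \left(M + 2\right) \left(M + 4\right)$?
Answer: $\frac{159}{17000} \approx 0.0093529$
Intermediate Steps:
$B{\left(M \right)} = \left(2 + M\right) \left(4 + M\right)$
$\frac{1}{- 12 \left(B{\left(-2 \right)} - 9\right) - \frac{344}{318}} = \frac{1}{- 12 \left(\left(8 + \left(-2\right)^{2} + 6 \left(-2\right)\right) - 9\right) - \frac{344}{318}} = \frac{1}{- 12 \left(\left(8 + 4 - 12\right) - 9\right) - \frac{172}{159}} = \frac{1}{- 12 \left(0 - 9\right) - \frac{172}{159}} = \frac{1}{\left(-12\right) \left(-9\right) - \frac{172}{159}} = \frac{1}{108 - \frac{172}{159}} = \frac{1}{\frac{17000}{159}} = \frac{159}{17000}$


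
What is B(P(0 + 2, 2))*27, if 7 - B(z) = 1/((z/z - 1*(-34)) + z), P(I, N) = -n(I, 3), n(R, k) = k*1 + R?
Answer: 1881/10 ≈ 188.10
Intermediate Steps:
n(R, k) = R + k (n(R, k) = k + R = R + k)
P(I, N) = -3 - I (P(I, N) = -(I + 3) = -(3 + I) = -3 - I)
B(z) = 7 - 1/(35 + z) (B(z) = 7 - 1/((z/z - 1*(-34)) + z) = 7 - 1/((1 + 34) + z) = 7 - 1/(35 + z))
B(P(0 + 2, 2))*27 = ((244 + 7*(-3 - (0 + 2)))/(35 + (-3 - (0 + 2))))*27 = ((244 + 7*(-3 - 1*2))/(35 + (-3 - 1*2)))*27 = ((244 + 7*(-3 - 2))/(35 + (-3 - 2)))*27 = ((244 + 7*(-5))/(35 - 5))*27 = ((244 - 35)/30)*27 = ((1/30)*209)*27 = (209/30)*27 = 1881/10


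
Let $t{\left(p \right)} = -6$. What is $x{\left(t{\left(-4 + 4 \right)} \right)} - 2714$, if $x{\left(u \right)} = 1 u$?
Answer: $-2720$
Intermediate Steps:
$x{\left(u \right)} = u$
$x{\left(t{\left(-4 + 4 \right)} \right)} - 2714 = -6 - 2714 = -2720$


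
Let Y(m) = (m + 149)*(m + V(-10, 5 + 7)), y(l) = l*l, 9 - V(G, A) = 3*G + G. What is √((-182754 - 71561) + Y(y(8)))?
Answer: I*√230246 ≈ 479.84*I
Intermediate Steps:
V(G, A) = 9 - 4*G (V(G, A) = 9 - (3*G + G) = 9 - 4*G)
y(l) = l²
Y(m) = (49 + m)*(149 + m) (Y(m) = (m + 149)*(m + (9 - 4*(-10))) = (149 + m)*(m + (9 + 40)) = (149 + m)*(m + 49) = (149 + m)*(49 + m) = (49 + m)*(149 + m))
√((-182754 - 71561) + Y(y(8))) = √((-182754 - 71561) + (7301 + (8²)² + 198*8²)) = √(-254315 + (7301 + 64² + 198*64)) = √(-254315 + (7301 + 4096 + 12672)) = √(-254315 + 24069) = √(-230246) = I*√230246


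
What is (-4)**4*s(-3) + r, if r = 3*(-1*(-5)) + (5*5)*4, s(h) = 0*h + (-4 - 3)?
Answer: -1677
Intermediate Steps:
s(h) = -7 (s(h) = 0 - 7 = -7)
r = 115 (r = 3*5 + 25*4 = 15 + 100 = 115)
(-4)**4*s(-3) + r = (-4)**4*(-7) + 115 = 256*(-7) + 115 = -1792 + 115 = -1677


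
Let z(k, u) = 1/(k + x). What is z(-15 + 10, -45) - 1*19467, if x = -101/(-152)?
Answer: -12828905/659 ≈ -19467.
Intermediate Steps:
x = 101/152 (x = -101*(-1/152) = 101/152 ≈ 0.66447)
z(k, u) = 1/(101/152 + k) (z(k, u) = 1/(k + 101/152) = 1/(101/152 + k))
z(-15 + 10, -45) - 1*19467 = 152/(101 + 152*(-15 + 10)) - 1*19467 = 152/(101 + 152*(-5)) - 19467 = 152/(101 - 760) - 19467 = 152/(-659) - 19467 = 152*(-1/659) - 19467 = -152/659 - 19467 = -12828905/659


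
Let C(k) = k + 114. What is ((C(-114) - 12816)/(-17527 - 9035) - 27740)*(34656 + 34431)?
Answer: -8484080083428/4427 ≈ -1.9164e+9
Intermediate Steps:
C(k) = 114 + k
((C(-114) - 12816)/(-17527 - 9035) - 27740)*(34656 + 34431) = (((114 - 114) - 12816)/(-17527 - 9035) - 27740)*(34656 + 34431) = ((0 - 12816)/(-26562) - 27740)*69087 = (-12816*(-1/26562) - 27740)*69087 = (2136/4427 - 27740)*69087 = -122802844/4427*69087 = -8484080083428/4427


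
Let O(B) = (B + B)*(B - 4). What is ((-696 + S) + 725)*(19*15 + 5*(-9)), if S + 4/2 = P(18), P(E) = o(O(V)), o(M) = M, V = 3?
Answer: 5040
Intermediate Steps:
O(B) = 2*B*(-4 + B) (O(B) = (2*B)*(-4 + B) = 2*B*(-4 + B))
P(E) = -6 (P(E) = 2*3*(-4 + 3) = 2*3*(-1) = -6)
S = -8 (S = -2 - 6 = -8)
((-696 + S) + 725)*(19*15 + 5*(-9)) = ((-696 - 8) + 725)*(19*15 + 5*(-9)) = (-704 + 725)*(285 - 45) = 21*240 = 5040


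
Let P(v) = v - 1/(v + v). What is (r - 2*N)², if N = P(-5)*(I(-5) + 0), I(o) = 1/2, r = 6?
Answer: 11881/100 ≈ 118.81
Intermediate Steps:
I(o) = ½
P(v) = v - 1/(2*v)
N = -49/20 (N = (-5 - ½/(-5))*(½ + 0) = (-5 - ½*(-⅕))*(½) = (-5 + ⅒)*(½) = -49/10*½ = -49/20 ≈ -2.4500)
(r - 2*N)² = (6 - 2*(-49/20))² = (6 + 49/10)² = (109/10)² = 11881/100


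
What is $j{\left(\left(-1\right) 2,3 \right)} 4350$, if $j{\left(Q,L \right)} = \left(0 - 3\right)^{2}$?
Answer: $39150$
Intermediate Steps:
$j{\left(Q,L \right)} = 9$ ($j{\left(Q,L \right)} = \left(-3\right)^{2} = 9$)
$j{\left(\left(-1\right) 2,3 \right)} 4350 = 9 \cdot 4350 = 39150$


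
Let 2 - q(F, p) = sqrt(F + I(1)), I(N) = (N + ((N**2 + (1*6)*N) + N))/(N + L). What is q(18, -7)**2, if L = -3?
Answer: 35/2 - 6*sqrt(6) ≈ 2.8031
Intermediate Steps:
I(N) = (N**2 + 8*N)/(-3 + N) (I(N) = (N + ((N**2 + (1*6)*N) + N))/(N - 3) = (N + ((N**2 + 6*N) + N))/(-3 + N) = (N + (N**2 + 7*N))/(-3 + N) = (N**2 + 8*N)/(-3 + N))
q(F, p) = 2 - sqrt(-9/2 + F) (q(F, p) = 2 - sqrt(F + 1*(8 + 1)/(-3 + 1)) = 2 - sqrt(F + 1*9/(-2)) = 2 - sqrt(F + 1*(-1/2)*9) = 2 - sqrt(F - 9/2) = 2 - sqrt(-9/2 + F))
q(18, -7)**2 = (2 - sqrt(-18 + 4*18)/2)**2 = (2 - sqrt(-18 + 72)/2)**2 = (2 - 3*sqrt(6)/2)**2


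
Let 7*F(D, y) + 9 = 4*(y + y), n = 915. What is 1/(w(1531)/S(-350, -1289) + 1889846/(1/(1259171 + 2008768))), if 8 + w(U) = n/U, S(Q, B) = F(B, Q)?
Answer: 4300579/26559952070732320457 ≈ 1.6192e-13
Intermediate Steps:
F(D, y) = -9/7 + 8*y/7 (F(D, y) = -9/7 + (4*(y + y))/7 = -9/7 + (4*(2*y))/7 = -9/7 + (8*y)/7 = -9/7 + 8*y/7)
S(Q, B) = -9/7 + 8*Q/7
w(U) = -8 + 915/U
1/(w(1531)/S(-350, -1289) + 1889846/(1/(1259171 + 2008768))) = 1/((-8 + 915/1531)/(-9/7 + (8/7)*(-350)) + 1889846/(1/(1259171 + 2008768))) = 1/((-8 + 915*(1/1531))/(-9/7 - 400) + 1889846/(1/3267939)) = 1/((-8 + 915/1531)/(-2809/7) + 1889846/(1/3267939)) = 1/(-11333/1531*(-7/2809) + 1889846*3267939) = 1/(79331/4300579 + 6175901447394) = 1/(26559952070732320457/4300579) = 4300579/26559952070732320457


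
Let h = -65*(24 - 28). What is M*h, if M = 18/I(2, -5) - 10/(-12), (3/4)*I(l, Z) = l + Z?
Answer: -2860/3 ≈ -953.33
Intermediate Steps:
I(l, Z) = 4*Z/3 + 4*l/3 (I(l, Z) = 4*(l + Z)/3 = 4*(Z + l)/3 = 4*Z/3 + 4*l/3)
M = -11/3 (M = 18/((4/3)*(-5) + (4/3)*2) - 10/(-12) = 18/(-20/3 + 8/3) - 10*(-1/12) = 18/(-4) + ⅚ = 18*(-¼) + ⅚ = -9/2 + ⅚ = -11/3 ≈ -3.6667)
h = 260 (h = -65*(-4) = 260)
M*h = -11/3*260 = -2860/3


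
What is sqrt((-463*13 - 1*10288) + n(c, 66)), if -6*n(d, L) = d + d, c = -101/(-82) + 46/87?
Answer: I*sqrt(829957605794)/7134 ≈ 127.7*I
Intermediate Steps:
c = 12559/7134 (c = -101*(-1/82) + 46*(1/87) = 101/82 + 46/87 = 12559/7134 ≈ 1.7604)
n(d, L) = -d/3 (n(d, L) = -(d + d)/6 = -d/3)
sqrt((-463*13 - 1*10288) + n(c, 66)) = sqrt((-463*13 - 1*10288) - 1/3*12559/7134) = sqrt((-6019 - 10288) - 12559/21402) = sqrt(-16307 - 12559/21402) = sqrt(-349014973/21402) = I*sqrt(829957605794)/7134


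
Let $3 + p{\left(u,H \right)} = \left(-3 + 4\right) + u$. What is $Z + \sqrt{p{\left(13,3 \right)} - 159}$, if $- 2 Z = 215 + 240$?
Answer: $- \frac{455}{2} + 2 i \sqrt{37} \approx -227.5 + 12.166 i$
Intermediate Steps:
$Z = - \frac{455}{2}$ ($Z = - \frac{215 + 240}{2} = \left(- \frac{1}{2}\right) 455 = - \frac{455}{2} \approx -227.5$)
$p{\left(u,H \right)} = -2 + u$ ($p{\left(u,H \right)} = -3 + \left(\left(-3 + 4\right) + u\right) = -3 + \left(1 + u\right) = -2 + u$)
$Z + \sqrt{p{\left(13,3 \right)} - 159} = - \frac{455}{2} + \sqrt{\left(-2 + 13\right) - 159} = - \frac{455}{2} + \sqrt{11 - 159} = - \frac{455}{2} + \sqrt{-148} = - \frac{455}{2} + 2 i \sqrt{37}$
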